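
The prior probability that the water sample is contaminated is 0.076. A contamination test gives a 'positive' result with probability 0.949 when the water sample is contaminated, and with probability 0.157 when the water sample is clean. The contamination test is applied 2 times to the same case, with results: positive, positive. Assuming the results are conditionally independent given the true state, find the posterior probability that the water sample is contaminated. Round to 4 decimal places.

Posterior P(H) ≈ 0.7503

With H the event that the water sample is contaminated, the joint likelihood of the observed sequence is P(data|H) = 0.949·0.949 = 0.90060 and P(data|¬H) = 0.157·0.157 = 0.024649.
Bayes: P(H|data) = 0.076·0.90060 / (0.076·0.90060 + 0.924·0.024649) = 0.068446/0.091221 = 0.7503.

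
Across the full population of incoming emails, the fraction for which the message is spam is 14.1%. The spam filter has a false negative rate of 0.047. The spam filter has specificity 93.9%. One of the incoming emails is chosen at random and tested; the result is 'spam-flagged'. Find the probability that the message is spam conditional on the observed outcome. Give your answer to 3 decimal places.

Let H be the event that the message is spam. P(H) = 0.141, so P(¬H) = 0.859. With E the 'spam-flagged' result, P(E|H) = 0.953 and P(E|¬H) = 0.061.
P(E) = 0.953·0.141 + 0.061·0.859 = 0.13437 + 0.052399 = 0.18677.
By Bayes' theorem, P(H|E) = 0.13437 / 0.18677 = 0.719.

P(H | E) ≈ 0.719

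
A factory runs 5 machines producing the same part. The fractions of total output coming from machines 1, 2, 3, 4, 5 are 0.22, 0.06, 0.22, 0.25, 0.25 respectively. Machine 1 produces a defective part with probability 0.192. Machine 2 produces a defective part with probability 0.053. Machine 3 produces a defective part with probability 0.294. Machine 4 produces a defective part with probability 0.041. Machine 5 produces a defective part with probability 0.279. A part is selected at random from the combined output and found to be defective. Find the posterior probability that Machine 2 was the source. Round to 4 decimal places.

Tabulate prior·likelihood by source: [1] prior 0.22, lik 0.192, product 0.04224; [2] prior 0.06, lik 0.053, product 0.003180; [3] prior 0.22, lik 0.294, product 0.06468; [4] prior 0.25, lik 0.041, product 0.01025; [5] prior 0.25, lik 0.279, product 0.06975.
Normalizing constant = 0.19010; the posterior for Machine 2 is its product over the sum, 0.003180/0.19010 = 0.0167.

Posterior probability ≈ 0.0167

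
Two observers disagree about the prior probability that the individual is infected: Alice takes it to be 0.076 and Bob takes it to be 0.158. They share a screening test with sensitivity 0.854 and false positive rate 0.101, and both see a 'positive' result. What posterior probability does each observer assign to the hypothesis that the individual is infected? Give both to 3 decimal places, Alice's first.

Alice: 0.410; Bob: 0.613

The likelihood ratio for a 'positive' result is 0.854/0.101 = 8.4554.
Alice: prior odds 0.076/0.924 = 0.082251; posterior odds 0.69547; posterior probability 0.410.
Bob: prior odds 0.158/0.842 = 0.18765; posterior odds 1.5867; posterior probability 0.613.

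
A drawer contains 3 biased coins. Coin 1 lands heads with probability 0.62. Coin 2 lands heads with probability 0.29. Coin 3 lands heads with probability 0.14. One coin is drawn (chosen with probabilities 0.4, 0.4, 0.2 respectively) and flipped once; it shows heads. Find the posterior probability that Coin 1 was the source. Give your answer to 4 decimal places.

Tabulate prior·likelihood by source: [1] prior 0.4, lik 0.62, product 0.2480; [2] prior 0.4, lik 0.29, product 0.1160; [3] prior 0.2, lik 0.14, product 0.02800.
Normalizing constant = 0.39200; the posterior for Coin 1 is its product over the sum, 0.2480/0.39200 = 0.6327.

Posterior probability ≈ 0.6327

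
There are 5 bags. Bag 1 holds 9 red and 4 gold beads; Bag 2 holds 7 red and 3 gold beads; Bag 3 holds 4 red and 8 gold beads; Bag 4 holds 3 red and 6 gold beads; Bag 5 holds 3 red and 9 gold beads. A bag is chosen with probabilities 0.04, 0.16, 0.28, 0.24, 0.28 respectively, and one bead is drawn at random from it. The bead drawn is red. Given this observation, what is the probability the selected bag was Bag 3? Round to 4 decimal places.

Tabulate prior·likelihood by source: [1] prior 0.04, lik 0.6923, product 0.02769; [2] prior 0.16, lik 0.7, product 0.1120; [3] prior 0.28, lik 0.3333, product 0.09333; [4] prior 0.24, lik 0.3333, product 0.08000; [5] prior 0.28, lik 0.25, product 0.07000.
Normalizing constant = 0.38303; the posterior for Bag 3 is its product over the sum, 0.09333/0.38303 = 0.2437.

Posterior probability ≈ 0.2437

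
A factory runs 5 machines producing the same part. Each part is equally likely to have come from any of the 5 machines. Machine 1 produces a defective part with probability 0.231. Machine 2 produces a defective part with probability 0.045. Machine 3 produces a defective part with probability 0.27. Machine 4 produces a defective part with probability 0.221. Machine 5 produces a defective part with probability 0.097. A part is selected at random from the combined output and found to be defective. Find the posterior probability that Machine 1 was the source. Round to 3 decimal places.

Tabulate prior·likelihood by source: [1] prior 0.2, lik 0.231, product 0.04620; [2] prior 0.2, lik 0.045, product 0.009000; [3] prior 0.2, lik 0.27, product 0.05400; [4] prior 0.2, lik 0.221, product 0.04420; [5] prior 0.2, lik 0.097, product 0.01940.
Normalizing constant = 0.17280; the posterior for Machine 1 is its product over the sum, 0.04620/0.17280 = 0.267.

Posterior probability ≈ 0.267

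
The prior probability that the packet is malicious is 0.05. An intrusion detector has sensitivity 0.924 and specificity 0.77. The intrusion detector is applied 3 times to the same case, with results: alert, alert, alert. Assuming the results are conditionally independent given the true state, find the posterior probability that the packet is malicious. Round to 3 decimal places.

Posterior P(H) ≈ 0.773

Let H be the event that the packet is malicious; start with P(H) = 0.05. P('alert'|H) = 0.924, P('alert'|¬H) = 0.23.
Update on result 1 ('alert'): P(H) ← 0.924·0.0500 / (0.924·0.0500 + 0.23·0.9500) = 0.046200/0.26470 = 0.1745.
Update on result 2 ('alert'): P(H) ← 0.924·0.1745 / (0.924·0.1745 + 0.23·0.8255) = 0.16127/0.35113 = 0.4593.
Update on result 3 ('alert'): P(H) ← 0.924·0.4593 / (0.924·0.4593 + 0.23·0.5407) = 0.42439/0.54875 = 0.7734.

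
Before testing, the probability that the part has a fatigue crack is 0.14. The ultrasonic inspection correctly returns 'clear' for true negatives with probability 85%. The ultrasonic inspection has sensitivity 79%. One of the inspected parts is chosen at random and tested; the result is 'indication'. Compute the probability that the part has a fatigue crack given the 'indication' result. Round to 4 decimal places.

Write H for 'the part has a fatigue crack'. Prior odds H:¬H = 0.14/0.86 = 0.16279. For the 'indication' outcome, the likelihood ratio is 0.79/0.15 = 5.2667.
Posterior odds = 0.16279 × 5.2667 = 0.85736, so P(H|E) = 0.85736/(1+0.85736) = 0.4616.

P(H | E) ≈ 0.4616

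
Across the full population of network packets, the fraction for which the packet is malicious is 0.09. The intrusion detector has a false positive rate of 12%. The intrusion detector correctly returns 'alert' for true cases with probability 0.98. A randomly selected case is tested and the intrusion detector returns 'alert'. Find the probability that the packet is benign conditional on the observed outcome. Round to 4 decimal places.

Write H for 'the packet is malicious'. Prior odds H:¬H = 0.09/0.91 = 0.098901. For the 'alert' outcome, the likelihood ratio is 0.98/0.12 = 8.1667.
Posterior odds = 0.098901 × 8.1667 = 0.80769, so P(H|E) = 0.80769/(1+0.80769) = 0.4468. Then P(¬H|E) = 1 − 0.4468 = 0.5532.

P(¬H | E) ≈ 0.5532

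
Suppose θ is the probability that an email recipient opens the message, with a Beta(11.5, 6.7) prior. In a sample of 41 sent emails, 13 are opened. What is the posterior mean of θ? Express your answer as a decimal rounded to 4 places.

Posterior mean ≈ 0.4139

The binomial likelihood is conjugate to the Beta prior: with 13 successes and 28 failures, the posterior is Beta(11.5+13, 6.7+28) = Beta(24.5, 34.7).
E[θ | data] = 24.5/(24.5+34.7) = 0.4139.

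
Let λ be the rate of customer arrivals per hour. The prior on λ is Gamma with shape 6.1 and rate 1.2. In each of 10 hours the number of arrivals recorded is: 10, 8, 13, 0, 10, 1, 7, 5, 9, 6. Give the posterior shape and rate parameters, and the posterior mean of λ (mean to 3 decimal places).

Posterior: Gamma(shape=75.1, rate=11.2); mean ≈ 6.705

Total count ∑xᵢ = 69 over n = 10 hours.
Gamma is conjugate to the Poisson likelihood: posterior is Gamma(shape = 6.1+69 = 75.1, rate = 1.2+10 = 11.2).
Posterior mean = shape/rate = 75.1/11.2 = 6.705.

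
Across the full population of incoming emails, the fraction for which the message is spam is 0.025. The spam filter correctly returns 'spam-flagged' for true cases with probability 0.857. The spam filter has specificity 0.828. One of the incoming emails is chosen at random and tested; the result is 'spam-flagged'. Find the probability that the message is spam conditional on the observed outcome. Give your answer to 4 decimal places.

Write H for 'the message is spam'. Prior odds H:¬H = 0.025/0.975 = 0.025641. For the 'spam-flagged' outcome, the likelihood ratio is 0.857/0.172 = 4.9826.
Posterior odds = 0.025641 × 4.9826 = 0.12776, so P(H|E) = 0.12776/(1+0.12776) = 0.1133.

P(H | E) ≈ 0.1133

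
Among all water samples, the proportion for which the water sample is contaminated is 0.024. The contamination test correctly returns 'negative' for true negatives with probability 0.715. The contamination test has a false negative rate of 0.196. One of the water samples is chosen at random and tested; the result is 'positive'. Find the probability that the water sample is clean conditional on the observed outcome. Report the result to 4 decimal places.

P(¬H | E) ≈ 0.9351

Let H be the event that the water sample is contaminated. P(H) = 0.024, so P(¬H) = 0.976. With E the 'positive' result, P(E|H) = 0.804 and P(E|¬H) = 0.285.
P(E) = 0.804·0.024 + 0.285·0.976 = 0.019296 + 0.27816 = 0.29746.
By Bayes' theorem, P(H|E) = 0.019296 / 0.29746 = 0.0649. Hence P(¬H|E) = 1 − 0.0649 = 0.9351.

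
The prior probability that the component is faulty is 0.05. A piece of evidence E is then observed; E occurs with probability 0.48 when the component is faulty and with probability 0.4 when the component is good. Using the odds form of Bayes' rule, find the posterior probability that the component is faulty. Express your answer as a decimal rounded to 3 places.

Prior odds = 0.05/(1−0.05) = 0.052632. In log-odds, ln(0.052632) = -2.9444.
Add log likelihood ratio: ln(1.2000) = 0.18232.
Posterior log-odds = -2.7621, so posterior odds = exp(-2.7621) = 0.063158. Converting, P(H|E) = 0.063158/1.0632 = 0.059.

Posterior probability ≈ 0.059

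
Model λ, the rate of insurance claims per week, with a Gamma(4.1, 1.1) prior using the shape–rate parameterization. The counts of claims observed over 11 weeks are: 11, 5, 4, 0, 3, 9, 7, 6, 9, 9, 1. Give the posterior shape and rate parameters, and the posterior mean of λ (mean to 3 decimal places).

Posterior: Gamma(shape=68.1, rate=12.1); mean ≈ 5.628

Total count ∑xᵢ = 64 over n = 11 weeks.
Gamma is conjugate to the Poisson likelihood: posterior is Gamma(shape = 4.1+64 = 68.1, rate = 1.1+11 = 12.1).
Posterior mean = shape/rate = 68.1/12.1 = 5.628.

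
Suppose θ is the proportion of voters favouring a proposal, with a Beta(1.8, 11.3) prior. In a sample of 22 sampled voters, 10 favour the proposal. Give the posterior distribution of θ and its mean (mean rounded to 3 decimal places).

Posterior: Beta(11.8, 23.3); mean ≈ 0.336

Observing 10 successes and 12 failures updates Beta(1.8, 11.3) by adding the success and failure counts to the two shape parameters: α = 1.8+10 = 11.8, β = 11.3+12 = 23.3.
Posterior mean = α/(α+β) = 11.8/35.1 = 0.336.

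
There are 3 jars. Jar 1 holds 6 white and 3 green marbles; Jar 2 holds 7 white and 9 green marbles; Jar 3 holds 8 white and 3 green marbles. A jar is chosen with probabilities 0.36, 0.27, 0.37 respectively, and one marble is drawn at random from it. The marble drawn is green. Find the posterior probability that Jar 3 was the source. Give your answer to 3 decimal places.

Tabulate prior·likelihood by source: [1] prior 0.36, lik 0.3333, product 0.1200; [2] prior 0.27, lik 0.5625, product 0.1519; [3] prior 0.37, lik 0.2727, product 0.1009.
Normalizing constant = 0.37278; the posterior for Jar 3 is its product over the sum, 0.1009/0.37278 = 0.271.

Posterior probability ≈ 0.271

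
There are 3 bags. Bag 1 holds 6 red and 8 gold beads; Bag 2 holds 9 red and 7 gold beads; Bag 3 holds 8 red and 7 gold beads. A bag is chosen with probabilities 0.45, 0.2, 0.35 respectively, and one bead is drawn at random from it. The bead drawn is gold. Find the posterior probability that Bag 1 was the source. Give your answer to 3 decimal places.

Posterior probability ≈ 0.506

Tabulate prior·likelihood by source: [1] prior 0.45, lik 0.5714, product 0.2571; [2] prior 0.2, lik 0.4375, product 0.08750; [3] prior 0.35, lik 0.4667, product 0.1633.
Normalizing constant = 0.50798; the posterior for Bag 1 is its product over the sum, 0.2571/0.50798 = 0.506.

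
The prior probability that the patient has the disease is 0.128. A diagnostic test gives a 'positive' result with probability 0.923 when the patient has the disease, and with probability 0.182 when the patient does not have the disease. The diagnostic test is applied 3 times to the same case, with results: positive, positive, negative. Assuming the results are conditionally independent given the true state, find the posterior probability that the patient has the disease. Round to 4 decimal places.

With H the event that the patient has the disease, the joint likelihood of the observed sequence is P(data|H) = 0.923·0.923·0.077 = 0.065599 and P(data|¬H) = 0.182·0.182·0.818 = 0.027095.
Bayes: P(H|data) = 0.128·0.065599 / (0.128·0.065599 + 0.872·0.027095) = 0.0083966/0.032024 = 0.2622.

Posterior P(H) ≈ 0.2622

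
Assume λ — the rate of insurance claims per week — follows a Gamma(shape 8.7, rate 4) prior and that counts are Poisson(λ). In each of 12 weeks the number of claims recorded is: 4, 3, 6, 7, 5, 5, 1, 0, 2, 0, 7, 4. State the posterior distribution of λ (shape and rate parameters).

Posterior: Gamma(shape=52.7, rate=16)

Total count ∑xᵢ = 44 over n = 12 weeks.
Gamma is conjugate to the Poisson likelihood: posterior is Gamma(shape = 8.7+44 = 52.7, rate = 4+12 = 16).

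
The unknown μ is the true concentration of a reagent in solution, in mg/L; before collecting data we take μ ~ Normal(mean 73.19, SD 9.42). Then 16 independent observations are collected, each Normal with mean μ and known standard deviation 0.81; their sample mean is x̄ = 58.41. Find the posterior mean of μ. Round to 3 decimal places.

Prior precision 1/τ₀² = 1/9.42² = 0.0112693; data precision n/σ² = 16/0.81² = 24.3865.
Posterior precision = 0.0112693 + 24.3865 = 24.3978.
Posterior mean = (0.0112693·73.19 + 24.3865·58.41) / 24.3978 = 58.417.

Posterior mean ≈ 58.417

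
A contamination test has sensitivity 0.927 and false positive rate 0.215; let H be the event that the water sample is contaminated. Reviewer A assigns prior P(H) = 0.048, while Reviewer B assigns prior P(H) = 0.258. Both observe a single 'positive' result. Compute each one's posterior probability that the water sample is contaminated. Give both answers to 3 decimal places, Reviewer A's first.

Reviewer A: 0.179; Reviewer B: 0.600

P('+'|H) = 0.927, P('+'|¬H) = 0.215.
Reviewer A: numerator 0.927·0.048 = 0.044496; evidence = 0.044496+0.215·0.952 = 0.24918; posterior = 0.179.
Reviewer B: numerator 0.927·0.258 = 0.23917; evidence = 0.23917+0.215·0.742 = 0.39870; posterior = 0.600.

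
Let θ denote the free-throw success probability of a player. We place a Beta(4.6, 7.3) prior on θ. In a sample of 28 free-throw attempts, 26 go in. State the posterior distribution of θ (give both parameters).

Posterior: Beta(30.6, 9.3)

The binomial likelihood is conjugate to the Beta prior: with 26 successes and 2 failures, the posterior is Beta(4.6+26, 7.3+2) = Beta(30.6, 9.3).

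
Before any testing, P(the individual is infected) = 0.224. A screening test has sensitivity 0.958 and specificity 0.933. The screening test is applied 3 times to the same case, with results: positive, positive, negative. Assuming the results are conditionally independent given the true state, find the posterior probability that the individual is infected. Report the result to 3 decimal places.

With H the event that the individual is infected, the joint likelihood of the observed sequence is P(data|H) = 0.958·0.958·0.042 = 0.038546 and P(data|¬H) = 0.067·0.067·0.933 = 0.0041882.
Bayes: P(H|data) = 0.224·0.038546 / (0.224·0.038546 + 0.776·0.0041882) = 0.0086343/0.011884 = 0.7265.

Posterior P(H) ≈ 0.727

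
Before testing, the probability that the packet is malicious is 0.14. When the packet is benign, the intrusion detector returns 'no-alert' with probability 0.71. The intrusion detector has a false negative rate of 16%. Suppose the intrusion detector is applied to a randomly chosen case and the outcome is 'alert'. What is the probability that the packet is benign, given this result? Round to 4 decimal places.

Write H for 'the packet is malicious'. Prior odds H:¬H = 0.14/0.86 = 0.16279. For the 'alert' outcome, the likelihood ratio is 0.84/0.29 = 2.8966.
Posterior odds = 0.16279 × 2.8966 = 0.47153, so P(H|E) = 0.47153/(1+0.47153) = 0.3204. Then P(¬H|E) = 1 − 0.3204 = 0.6796.

P(¬H | E) ≈ 0.6796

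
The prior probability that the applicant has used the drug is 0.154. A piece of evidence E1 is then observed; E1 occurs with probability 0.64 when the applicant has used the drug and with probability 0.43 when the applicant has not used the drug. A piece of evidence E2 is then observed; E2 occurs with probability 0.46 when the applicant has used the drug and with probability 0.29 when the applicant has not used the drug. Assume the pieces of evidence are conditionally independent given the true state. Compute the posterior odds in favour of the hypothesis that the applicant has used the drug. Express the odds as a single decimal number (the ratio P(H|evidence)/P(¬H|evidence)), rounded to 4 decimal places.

Prior odds = 0.154/(1−0.154) = 0.18203.
Likelihood ratio for E1 = 0.64/0.43 = 1.4884.
Likelihood ratio for E2 = 0.46/0.29 = 1.5862.
Posterior odds = prior odds × LR₁ × LR₂ = 0.42976.

Posterior odds ≈ 0.4298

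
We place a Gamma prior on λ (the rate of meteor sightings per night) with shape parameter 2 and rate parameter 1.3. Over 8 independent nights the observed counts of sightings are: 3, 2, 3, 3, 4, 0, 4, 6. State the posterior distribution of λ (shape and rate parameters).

The Poisson likelihood adds the total count to the shape and the number of exposure periods to the rate. Here ∑xᵢ = 25 and n = 8, so shape 2→27 and rate 1.3→9.3.

Posterior: Gamma(shape=27, rate=9.3)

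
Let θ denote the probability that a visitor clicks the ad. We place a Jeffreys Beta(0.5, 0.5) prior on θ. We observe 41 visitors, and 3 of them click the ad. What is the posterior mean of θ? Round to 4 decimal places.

Posterior mean ≈ 0.0833

The binomial likelihood is conjugate to the Beta prior: with 3 successes and 38 failures, the posterior is Beta(0.5+3, 0.5+38) = Beta(3.5, 38.5).
E[θ | data] = 3.5/(3.5+38.5) = 0.0833.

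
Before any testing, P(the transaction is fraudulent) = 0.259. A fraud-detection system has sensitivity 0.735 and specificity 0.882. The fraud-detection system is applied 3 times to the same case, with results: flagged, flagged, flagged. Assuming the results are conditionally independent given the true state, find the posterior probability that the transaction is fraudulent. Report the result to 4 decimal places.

Let H be the event that the transaction is fraudulent; start with P(H) = 0.259. P('flagged'|H) = 0.735, P('flagged'|¬H) = 0.118.
Update on result 1 ('flagged'): P(H) ← 0.735·0.2590 / (0.735·0.2590 + 0.118·0.7410) = 0.19037/0.27780 = 0.6853.
Update on result 2 ('flagged'): P(H) ← 0.735·0.6853 / (0.735·0.6853 + 0.118·0.3147) = 0.50366/0.54080 = 0.9313.
Update on result 3 ('flagged'): P(H) ← 0.735·0.9313 / (0.735·0.9313 + 0.118·0.0687) = 0.68452/0.69263 = 0.9883.

Posterior P(H) ≈ 0.9883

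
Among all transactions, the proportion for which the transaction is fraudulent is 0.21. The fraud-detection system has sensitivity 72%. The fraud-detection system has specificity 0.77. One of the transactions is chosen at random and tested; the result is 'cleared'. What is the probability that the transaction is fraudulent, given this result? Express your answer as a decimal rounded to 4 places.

P(H | E) ≈ 0.0881

Write H for 'the transaction is fraudulent'. Prior odds H:¬H = 0.21/0.79 = 0.26582. For the 'cleared' outcome, the likelihood ratio is 0.28/0.77 = 0.36364.
Posterior odds = 0.26582 × 0.36364 = 0.096663, so P(H|E) = 0.096663/(1+0.096663) = 0.0881.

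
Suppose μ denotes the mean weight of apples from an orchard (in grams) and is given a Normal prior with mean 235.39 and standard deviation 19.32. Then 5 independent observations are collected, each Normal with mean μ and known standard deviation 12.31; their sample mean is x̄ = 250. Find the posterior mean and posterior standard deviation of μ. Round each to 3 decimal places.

With known σ, the Normal prior is conjugate. Weight on the data is w = (n/σ²)/(n/σ² + 1/τ₀²) = 0.0329954/(0.0329954+0.00267908) = 0.92490.
Posterior mean = w·x̄ + (1−w)·μ₀ = 0.92490·250 + 0.075098·235.39 = 248.903. Posterior variance = 1/(0.0329954+0.00267908) = 28.0312, so SD = 5.294.

Posterior mean ≈ 248.903; posterior SD ≈ 5.294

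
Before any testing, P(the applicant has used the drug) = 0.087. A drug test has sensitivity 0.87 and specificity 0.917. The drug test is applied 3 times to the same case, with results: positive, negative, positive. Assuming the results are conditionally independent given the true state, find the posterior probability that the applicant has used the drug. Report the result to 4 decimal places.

With H the event that the applicant has used the drug, the joint likelihood of the observed sequence is P(data|H) = 0.87·0.13·0.87 = 0.098397 and P(data|¬H) = 0.083·0.917·0.083 = 0.0063172.
Bayes: P(H|data) = 0.087·0.098397 / (0.087·0.098397 + 0.913·0.0063172) = 0.0085605/0.014328 = 0.5975.

Posterior P(H) ≈ 0.5975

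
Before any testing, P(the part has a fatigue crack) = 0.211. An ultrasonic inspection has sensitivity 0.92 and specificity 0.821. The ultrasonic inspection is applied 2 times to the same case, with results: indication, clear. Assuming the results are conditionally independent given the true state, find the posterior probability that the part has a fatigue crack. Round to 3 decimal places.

With H the event that the part has a fatigue crack, the joint likelihood of the observed sequence is P(data|H) = 0.92·0.08 = 0.073600 and P(data|¬H) = 0.179·0.821 = 0.14696.
Bayes: P(H|data) = 0.211·0.073600 / (0.211·0.073600 + 0.789·0.14696) = 0.015530/0.13148 = 0.1181.

Posterior P(H) ≈ 0.118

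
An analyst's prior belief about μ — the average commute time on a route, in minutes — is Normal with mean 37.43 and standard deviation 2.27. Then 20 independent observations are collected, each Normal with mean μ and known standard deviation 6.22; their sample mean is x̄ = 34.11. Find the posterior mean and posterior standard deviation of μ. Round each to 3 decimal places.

Prior precision 1/τ₀² = 1/2.27² = 0.194065; data precision n/σ² = 20/6.22² = 0.516951.
Posterior precision = 0.194065 + 0.516951 = 0.711016, giving posterior SD = 1/√0.711016 = 1.186.
Posterior mean = (0.194065·37.43 + 0.516951·34.11) / 0.711016 = 35.016.

Posterior mean ≈ 35.016; posterior SD ≈ 1.186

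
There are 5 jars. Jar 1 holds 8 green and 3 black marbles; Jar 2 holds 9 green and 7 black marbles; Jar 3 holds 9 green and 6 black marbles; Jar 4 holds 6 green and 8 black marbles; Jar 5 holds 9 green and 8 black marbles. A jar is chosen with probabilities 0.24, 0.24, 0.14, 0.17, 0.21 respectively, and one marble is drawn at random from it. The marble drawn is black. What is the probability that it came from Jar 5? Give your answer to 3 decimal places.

Posterior probability ≈ 0.234

Tabulate prior·likelihood by source: [1] prior 0.24, lik 0.2727, product 0.06545; [2] prior 0.24, lik 0.4375, product 0.1050; [3] prior 0.14, lik 0.4, product 0.05600; [4] prior 0.17, lik 0.5714, product 0.09714; [5] prior 0.21, lik 0.4706, product 0.09882.
Normalizing constant = 0.42242; the posterior for Jar 5 is its product over the sum, 0.09882/0.42242 = 0.234.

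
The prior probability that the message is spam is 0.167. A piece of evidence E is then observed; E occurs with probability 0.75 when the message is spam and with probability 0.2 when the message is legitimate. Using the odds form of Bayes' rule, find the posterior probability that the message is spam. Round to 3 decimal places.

Prior odds = 0.167/(1−0.167) = 0.20048.
Likelihood ratio for E = 0.75/0.2 = 3.7500.
Posterior odds = prior odds × LR = 0.75180.
Posterior probability = odds/(1+odds) = 0.75180/1.7518 = 0.429.

Posterior probability ≈ 0.429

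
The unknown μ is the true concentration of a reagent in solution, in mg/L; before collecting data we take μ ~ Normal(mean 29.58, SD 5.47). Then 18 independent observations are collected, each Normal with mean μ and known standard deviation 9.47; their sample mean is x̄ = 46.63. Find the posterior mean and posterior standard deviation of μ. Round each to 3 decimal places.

Posterior mean ≈ 44.196; posterior SD ≈ 2.067

With known σ, the Normal prior is conjugate. Weight on the data is w = (n/σ²)/(n/σ² + 1/τ₀²) = 0.200712/(0.200712+0.0334215) = 0.85725.
Posterior mean = w·x̄ + (1−w)·μ₀ = 0.85725·46.63 + 0.14275·29.58 = 44.196. Posterior variance = 1/(0.200712+0.0334215) = 4.27108, so SD = 2.067.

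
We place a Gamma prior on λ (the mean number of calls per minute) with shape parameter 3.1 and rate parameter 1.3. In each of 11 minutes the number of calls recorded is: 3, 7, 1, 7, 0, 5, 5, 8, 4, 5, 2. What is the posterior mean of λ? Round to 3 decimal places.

Total count ∑xᵢ = 47 over n = 11 minutes.
Gamma is conjugate to the Poisson likelihood: posterior is Gamma(shape = 3.1+47 = 50.1, rate = 1.3+11 = 12.3).
E[λ | data] = 50.1/12.3 = 4.073.

Posterior mean ≈ 4.073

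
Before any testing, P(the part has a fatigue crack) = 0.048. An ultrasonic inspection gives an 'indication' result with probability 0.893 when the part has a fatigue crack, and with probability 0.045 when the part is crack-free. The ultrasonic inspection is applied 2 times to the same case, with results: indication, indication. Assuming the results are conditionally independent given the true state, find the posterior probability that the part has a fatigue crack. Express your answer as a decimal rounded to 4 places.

With H the event that the part has a fatigue crack, the joint likelihood of the observed sequence is P(data|H) = 0.893·0.893 = 0.79745 and P(data|¬H) = 0.045·0.045 = 0.0020250.
Bayes: P(H|data) = 0.048·0.79745 / (0.048·0.79745 + 0.952·0.0020250) = 0.038278/0.040205 = 0.9521.

Posterior P(H) ≈ 0.9521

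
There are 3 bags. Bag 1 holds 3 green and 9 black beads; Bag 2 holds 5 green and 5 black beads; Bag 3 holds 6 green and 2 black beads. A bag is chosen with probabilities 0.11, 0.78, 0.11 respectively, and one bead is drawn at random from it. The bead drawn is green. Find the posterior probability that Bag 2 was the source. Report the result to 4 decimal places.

P(green|Bag 1) = 0.25; P(green|Bag 2) = 0.5; P(green|Bag 3) = 0.75.
Prior × likelihood for each source: 0.11·0.25=0.02750, 0.78·0.5=0.3900, 0.11·0.75=0.08250. Summing gives P(green) = 0.50000.
P(Bag 2 | green) = 0.3900 / 0.50000 = 0.7800.

Posterior probability ≈ 0.7800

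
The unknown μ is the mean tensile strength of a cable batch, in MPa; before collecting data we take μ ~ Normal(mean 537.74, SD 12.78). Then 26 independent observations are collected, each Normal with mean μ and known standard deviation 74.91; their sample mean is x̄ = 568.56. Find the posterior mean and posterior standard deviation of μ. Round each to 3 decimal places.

Posterior mean ≈ 551.016; posterior SD ≈ 9.642

Prior precision 1/τ₀² = 1/12.78² = 0.00612263; data precision n/σ² = 26/74.91² = 0.00463334.
Posterior precision = 0.00612263 + 0.00463334 = 0.0107560, giving posterior SD = 1/√0.0107560 = 9.642.
Posterior mean = (0.00612263·537.74 + 0.00463334·568.56) / 0.0107560 = 551.016.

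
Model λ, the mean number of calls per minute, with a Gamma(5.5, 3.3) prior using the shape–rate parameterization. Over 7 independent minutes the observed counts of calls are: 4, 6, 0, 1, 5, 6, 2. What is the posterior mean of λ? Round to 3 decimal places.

Posterior mean ≈ 2.864

The Poisson likelihood adds the total count to the shape and the number of exposure periods to the rate. Here ∑xᵢ = 24 and n = 7, so shape 5.5→29.5 and rate 3.3→10.3.
E[λ | data] = 29.5/10.3 = 2.864.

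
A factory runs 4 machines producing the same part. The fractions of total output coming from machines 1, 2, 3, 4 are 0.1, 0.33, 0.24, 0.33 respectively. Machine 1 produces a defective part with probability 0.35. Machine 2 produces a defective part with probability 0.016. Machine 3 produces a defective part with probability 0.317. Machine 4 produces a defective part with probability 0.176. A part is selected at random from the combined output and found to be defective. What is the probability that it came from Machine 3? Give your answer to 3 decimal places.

P(defective|M1) = 0.35; P(defective|M2) = 0.016; P(defective|M3) = 0.317; P(defective|M4) = 0.176.
Prior × likelihood for each source: 0.1·0.35=0.03500, 0.33·0.016=0.005280, 0.24·0.317=0.07608, 0.33·0.176=0.05808. Summing gives P(defective) = 0.17444.
P(Machine 3 | defective) = 0.07608 / 0.17444 = 0.436.

Posterior probability ≈ 0.436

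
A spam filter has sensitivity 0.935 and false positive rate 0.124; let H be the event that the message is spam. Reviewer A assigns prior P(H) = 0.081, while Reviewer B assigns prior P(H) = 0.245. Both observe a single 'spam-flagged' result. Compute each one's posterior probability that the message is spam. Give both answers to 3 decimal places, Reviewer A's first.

Reviewer A: 0.399; Reviewer B: 0.710

The likelihood ratio for a 'spam-flagged' result is 0.935/0.124 = 7.5403.
Reviewer A: prior odds 0.081/0.919 = 0.088139; posterior odds 0.66460; posterior probability 0.399.
Reviewer B: prior odds 0.245/0.755 = 0.32450; posterior odds 2.4469; posterior probability 0.710.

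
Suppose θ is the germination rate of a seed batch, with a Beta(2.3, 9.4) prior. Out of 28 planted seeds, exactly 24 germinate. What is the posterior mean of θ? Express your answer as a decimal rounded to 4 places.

Posterior mean ≈ 0.6625

The binomial likelihood is conjugate to the Beta prior: with 24 successes and 4 failures, the posterior is Beta(2.3+24, 9.4+4) = Beta(26.3, 13.4).
E[θ | data] = 26.3/(26.3+13.4) = 0.6625.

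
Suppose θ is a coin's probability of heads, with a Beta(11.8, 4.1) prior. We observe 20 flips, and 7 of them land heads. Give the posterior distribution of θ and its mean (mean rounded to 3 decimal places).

Posterior: Beta(18.8, 17.1); mean ≈ 0.524

The binomial likelihood is conjugate to the Beta prior: with 7 successes and 13 failures, the posterior is Beta(11.8+7, 4.1+13) = Beta(18.8, 17.1).
Posterior mean = α/(α+β) = 18.8/35.9 = 0.524.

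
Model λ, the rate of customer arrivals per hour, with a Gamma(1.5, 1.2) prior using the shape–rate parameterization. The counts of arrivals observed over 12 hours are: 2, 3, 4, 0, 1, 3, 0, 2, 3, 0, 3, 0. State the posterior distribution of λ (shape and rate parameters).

Posterior: Gamma(shape=22.5, rate=13.2)

Total count ∑xᵢ = 21 over n = 12 hours.
Gamma is conjugate to the Poisson likelihood: posterior is Gamma(shape = 1.5+21 = 22.5, rate = 1.2+12 = 13.2).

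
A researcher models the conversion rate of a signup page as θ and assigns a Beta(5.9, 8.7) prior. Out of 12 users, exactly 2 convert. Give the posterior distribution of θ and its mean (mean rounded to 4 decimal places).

Posterior: Beta(7.9, 18.7); mean ≈ 0.2970

Observing 2 successes and 10 failures updates Beta(5.9, 8.7) by adding the success and failure counts to the two shape parameters: α = 5.9+2 = 7.9, β = 8.7+10 = 18.7.
Posterior mean = α/(α+β) = 7.9/26.6 = 0.2970.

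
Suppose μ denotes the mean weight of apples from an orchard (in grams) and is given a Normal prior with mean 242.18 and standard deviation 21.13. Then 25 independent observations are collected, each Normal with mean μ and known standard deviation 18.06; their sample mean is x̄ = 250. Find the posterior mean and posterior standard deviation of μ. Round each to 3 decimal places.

With known σ, the Normal prior is conjugate. Weight on the data is w = (n/σ²)/(n/σ² + 1/τ₀²) = 0.0766487/(0.0766487+0.00223976) = 0.97161.
Posterior mean = w·x̄ + (1−w)·μ₀ = 0.97161·250 + 0.028391·242.18 = 249.778. Posterior variance = 1/(0.0766487+0.00223976) = 12.6761, so SD = 3.560.

Posterior mean ≈ 249.778; posterior SD ≈ 3.560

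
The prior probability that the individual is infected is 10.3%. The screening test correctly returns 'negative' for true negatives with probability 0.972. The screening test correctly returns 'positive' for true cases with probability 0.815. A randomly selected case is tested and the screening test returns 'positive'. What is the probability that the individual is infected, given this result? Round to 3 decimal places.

P(H | E) ≈ 0.770

Let H be the event that the individual is infected. P(H) = 0.103, so P(¬H) = 0.897. With E the 'positive' result, P(E|H) = 0.815 and P(E|¬H) = 0.028.
P(E) = 0.815·0.103 + 0.028·0.897 = 0.083945 + 0.025116 = 0.10906.
By Bayes' theorem, P(H|E) = 0.083945 / 0.10906 = 0.770.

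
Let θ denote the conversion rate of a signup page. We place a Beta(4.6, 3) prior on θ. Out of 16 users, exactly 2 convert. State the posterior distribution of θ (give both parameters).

The binomial likelihood is conjugate to the Beta prior: with 2 successes and 14 failures, the posterior is Beta(4.6+2, 3+14) = Beta(6.6, 17).

Posterior: Beta(6.6, 17)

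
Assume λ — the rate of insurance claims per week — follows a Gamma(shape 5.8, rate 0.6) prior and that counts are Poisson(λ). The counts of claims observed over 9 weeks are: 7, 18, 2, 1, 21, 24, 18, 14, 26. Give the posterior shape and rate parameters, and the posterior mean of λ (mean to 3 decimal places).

The Poisson likelihood adds the total count to the shape and the number of exposure periods to the rate. Here ∑xᵢ = 131 and n = 9, so shape 5.8→136.8 and rate 0.6→9.6.
Posterior mean = shape/rate = 136.8/9.6 = 14.250.

Posterior: Gamma(shape=136.8, rate=9.6); mean ≈ 14.250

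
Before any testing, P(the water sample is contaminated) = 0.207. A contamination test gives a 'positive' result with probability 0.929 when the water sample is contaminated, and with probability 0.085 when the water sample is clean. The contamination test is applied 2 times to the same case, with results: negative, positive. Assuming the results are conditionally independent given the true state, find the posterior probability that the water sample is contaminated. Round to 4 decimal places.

Let H be the event that the water sample is contaminated; start with P(H) = 0.207. P('positive'|H) = 0.929, P('positive'|¬H) = 0.085.
Update on result 1 ('negative'): P(H) ← 0.071·0.2070 / (0.071·0.2070 + 0.915·0.7930) = 0.014697/0.74029 = 0.0199.
Update on result 2 ('positive'): P(H) ← 0.929·0.0199 / (0.929·0.0199 + 0.085·0.9801) = 0.018443/0.10176 = 0.1813.

Posterior P(H) ≈ 0.1813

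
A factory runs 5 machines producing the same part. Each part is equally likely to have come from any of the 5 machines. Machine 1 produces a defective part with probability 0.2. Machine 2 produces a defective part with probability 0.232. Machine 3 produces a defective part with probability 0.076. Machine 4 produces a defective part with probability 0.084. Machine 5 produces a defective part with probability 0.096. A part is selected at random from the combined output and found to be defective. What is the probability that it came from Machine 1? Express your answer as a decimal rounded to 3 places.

P(defective|M1) = 0.2; P(defective|M2) = 0.232; P(defective|M3) = 0.076; P(defective|M4) = 0.084; P(defective|M5) = 0.096.
Prior × likelihood for each source: 0.2·0.2=0.04000, 0.2·0.232=0.04640, 0.2·0.076=0.01520, 0.2·0.084=0.01680, 0.2·0.096=0.01920. Summing gives P(defective) = 0.13760.
P(Machine 1 | defective) = 0.04000 / 0.13760 = 0.291.

Posterior probability ≈ 0.291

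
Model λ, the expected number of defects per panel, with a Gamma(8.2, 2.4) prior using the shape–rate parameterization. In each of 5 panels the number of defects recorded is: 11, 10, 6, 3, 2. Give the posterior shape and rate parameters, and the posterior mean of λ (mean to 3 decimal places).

Posterior: Gamma(shape=40.2, rate=7.4); mean ≈ 5.432

The Poisson likelihood adds the total count to the shape and the number of exposure periods to the rate. Here ∑xᵢ = 32 and n = 5, so shape 8.2→40.2 and rate 2.4→7.4.
Posterior mean = shape/rate = 40.2/7.4 = 5.432.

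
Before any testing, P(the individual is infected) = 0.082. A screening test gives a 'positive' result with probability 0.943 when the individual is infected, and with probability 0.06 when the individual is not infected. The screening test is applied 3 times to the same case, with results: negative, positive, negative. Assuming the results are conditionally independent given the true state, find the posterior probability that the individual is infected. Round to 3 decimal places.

With H the event that the individual is infected, the joint likelihood of the observed sequence is P(data|H) = 0.057·0.943·0.057 = 0.0030638 and P(data|¬H) = 0.94·0.06·0.94 = 0.053016.
Bayes: P(H|data) = 0.082·0.0030638 / (0.082·0.0030638 + 0.918·0.053016) = 0.00025123/0.048920 = 0.0051.

Posterior P(H) ≈ 0.005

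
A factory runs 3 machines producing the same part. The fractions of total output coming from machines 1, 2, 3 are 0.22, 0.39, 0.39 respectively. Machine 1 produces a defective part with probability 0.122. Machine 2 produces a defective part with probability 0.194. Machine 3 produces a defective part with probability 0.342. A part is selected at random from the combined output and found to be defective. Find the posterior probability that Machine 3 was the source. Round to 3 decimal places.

Posterior probability ≈ 0.565

Tabulate prior·likelihood by source: [1] prior 0.22, lik 0.122, product 0.02684; [2] prior 0.39, lik 0.194, product 0.07566; [3] prior 0.39, lik 0.342, product 0.1334.
Normalizing constant = 0.23588; the posterior for Machine 3 is its product over the sum, 0.1334/0.23588 = 0.565.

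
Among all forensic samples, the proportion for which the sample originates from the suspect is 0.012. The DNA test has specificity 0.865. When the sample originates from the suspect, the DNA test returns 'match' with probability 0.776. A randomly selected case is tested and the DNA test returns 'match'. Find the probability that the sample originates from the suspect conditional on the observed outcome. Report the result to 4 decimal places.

P(H | E) ≈ 0.0653

Let H be the event that the sample originates from the suspect. P(H) = 0.012, so P(¬H) = 0.988. With E the 'match' result, P(E|H) = 0.776 and P(E|¬H) = 0.135.
P(E) = 0.776·0.012 + 0.135·0.988 = 0.0093120 + 0.13338 = 0.14269.
By Bayes' theorem, P(H|E) = 0.0093120 / 0.14269 = 0.0653.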